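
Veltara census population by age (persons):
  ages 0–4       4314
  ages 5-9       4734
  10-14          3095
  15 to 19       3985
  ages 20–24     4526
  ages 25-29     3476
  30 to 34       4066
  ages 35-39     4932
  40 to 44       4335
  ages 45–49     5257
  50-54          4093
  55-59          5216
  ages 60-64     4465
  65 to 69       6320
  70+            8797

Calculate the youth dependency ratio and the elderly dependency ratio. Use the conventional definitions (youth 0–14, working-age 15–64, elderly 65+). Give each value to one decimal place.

0–14: 4314 + 4734 + 3095 = 12143
15–64: 3985 + 4526 + 3476 + 4066 + 4932 + 4335 + 5257 + 4093 + 5216 + 4465 = 44351
65+: 6320 + 8797 = 15117
Youth dependency ratio = 12143 / 44351 × 100 = 27.4
Old-age dependency ratio = 15117 / 44351 × 100 = 34.1

Youth dependency ratio: 27.4
Old-age dependency ratio: 34.1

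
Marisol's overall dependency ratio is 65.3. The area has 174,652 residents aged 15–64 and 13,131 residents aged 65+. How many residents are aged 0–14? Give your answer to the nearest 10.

Aged 0–14: 100,920

Total dependency ratio = (youth + elderly) / working-age × 100
65.3 = (Y + 13,131) / 174,652 × 100
⇒ 100,920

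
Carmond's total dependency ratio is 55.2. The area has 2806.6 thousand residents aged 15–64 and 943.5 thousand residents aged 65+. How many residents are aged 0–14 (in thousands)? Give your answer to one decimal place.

Aged 0–14: 605.7

Total dependency ratio = (youth + elderly) / working-age × 100
55.2 = (Y + 943.5) / 2806.6 × 100
⇒ 605.7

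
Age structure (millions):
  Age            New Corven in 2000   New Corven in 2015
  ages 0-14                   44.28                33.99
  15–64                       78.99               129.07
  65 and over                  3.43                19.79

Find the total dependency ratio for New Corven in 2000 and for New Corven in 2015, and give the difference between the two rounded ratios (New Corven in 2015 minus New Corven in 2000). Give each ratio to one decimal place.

New Corven in 2000: (44.28 + 3.43) / 78.99 × 100 = 47.71 / 78.99 × 100 = 60.4
New Corven in 2015: (33.99 + 19.79) / 129.07 × 100 = 53.78 / 129.07 × 100 = 41.7

New Corven in 2000: 60.4
New Corven in 2015: 41.7
Difference: -18.7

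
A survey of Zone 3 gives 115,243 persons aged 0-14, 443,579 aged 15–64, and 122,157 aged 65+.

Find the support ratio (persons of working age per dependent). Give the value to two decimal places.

Support ratio = 443,579 / (115,243 + 122,157) = 443,579 / 237,400 = 1.87

Support ratio: 1.87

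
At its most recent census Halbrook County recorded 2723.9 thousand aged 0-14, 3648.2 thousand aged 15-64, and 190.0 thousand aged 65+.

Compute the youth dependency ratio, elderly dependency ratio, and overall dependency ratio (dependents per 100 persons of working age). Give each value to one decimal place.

Youth dependency ratio = 2723.9 / 3648.2 × 100 = 74.7
Old-age dependency ratio = 190.0 / 3648.2 × 100 = 5.2
Total dependency ratio = (2723.9 + 190.0) / 3648.2 × 100 = 2913.9 / 3648.2 × 100 = 79.9

Youth dependency ratio: 74.7
Old-age dependency ratio: 5.2
Total dependency ratio: 79.9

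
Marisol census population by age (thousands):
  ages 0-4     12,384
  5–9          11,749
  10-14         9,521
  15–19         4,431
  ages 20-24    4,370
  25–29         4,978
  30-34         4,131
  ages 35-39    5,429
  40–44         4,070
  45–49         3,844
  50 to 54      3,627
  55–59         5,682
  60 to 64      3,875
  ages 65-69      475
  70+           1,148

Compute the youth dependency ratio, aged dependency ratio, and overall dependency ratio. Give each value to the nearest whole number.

Youth dependency ratio: 76
Old-age dependency ratio: 4
Total dependency ratio: 79

0–14: 12,384 + 11,749 + 9,521 = 33,654
15–64: 4,431 + 4,370 + 4,978 + 4,131 + 5,429 + 4,070 + 3,844 + 3,627 + 5,682 + 3,875 = 44,437
65+: 475 + 1,148 = 1,623
Youth dependency ratio = 33,654 / 44,437 × 100 = 76
Old-age dependency ratio = 1,623 / 44,437 × 100 = 4
Total dependency ratio = (33,654 + 1,623) / 44,437 × 100 = 35,277 / 44,437 × 100 = 79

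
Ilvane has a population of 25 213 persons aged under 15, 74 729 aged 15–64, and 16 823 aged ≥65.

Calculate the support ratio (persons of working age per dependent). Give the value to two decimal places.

Support ratio: 1.78

Support ratio = 74 729 / (25 213 + 16 823) = 74 729 / 42 036 = 1.78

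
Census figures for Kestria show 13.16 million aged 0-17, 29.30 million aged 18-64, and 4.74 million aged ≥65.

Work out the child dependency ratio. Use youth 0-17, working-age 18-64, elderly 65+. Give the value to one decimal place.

Youth dependency ratio = 13.16 / 29.30 × 100 = 44.9

Youth dependency ratio: 44.9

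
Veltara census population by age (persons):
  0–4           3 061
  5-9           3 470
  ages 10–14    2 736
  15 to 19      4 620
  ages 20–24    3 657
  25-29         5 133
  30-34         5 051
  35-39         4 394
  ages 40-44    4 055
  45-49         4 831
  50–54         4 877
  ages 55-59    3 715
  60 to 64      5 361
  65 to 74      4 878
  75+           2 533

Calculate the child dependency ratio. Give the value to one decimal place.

0–14: 3 061 + 3 470 + 2 736 = 9 267
15–64: 4 620 + 3 657 + 5 133 + 5 051 + 4 394 + 4 055 + 4 831 + 4 877 + 3 715 + 5 361 = 45 694
65+: 4 878 + 2 533 = 7 411
Youth dependency ratio = 9 267 / 45 694 × 100 = 20.3

Youth dependency ratio: 20.3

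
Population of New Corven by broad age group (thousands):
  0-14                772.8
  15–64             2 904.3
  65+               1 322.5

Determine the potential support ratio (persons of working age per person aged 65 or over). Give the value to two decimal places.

Potential support ratio: 2.20

Potential support ratio = 2 904.3 / 1 322.5 = 2.20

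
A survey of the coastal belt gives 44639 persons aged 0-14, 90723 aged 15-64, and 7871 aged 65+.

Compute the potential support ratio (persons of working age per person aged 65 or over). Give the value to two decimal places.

Potential support ratio: 11.53

Potential support ratio = 90723 / 7871 = 11.53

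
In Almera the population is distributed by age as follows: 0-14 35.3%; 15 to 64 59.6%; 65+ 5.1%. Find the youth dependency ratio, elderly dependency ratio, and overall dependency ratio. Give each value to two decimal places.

Youth dependency ratio: 59.23
Old-age dependency ratio: 8.56
Total dependency ratio: 67.79

Youth dependency ratio = 35.3 / 59.6 × 100 = 59.23
Old-age dependency ratio = 5.1 / 59.6 × 100 = 8.56
Total dependency ratio = (35.3 + 5.1) / 59.6 × 100 = 40.4 / 59.6 × 100 = 67.79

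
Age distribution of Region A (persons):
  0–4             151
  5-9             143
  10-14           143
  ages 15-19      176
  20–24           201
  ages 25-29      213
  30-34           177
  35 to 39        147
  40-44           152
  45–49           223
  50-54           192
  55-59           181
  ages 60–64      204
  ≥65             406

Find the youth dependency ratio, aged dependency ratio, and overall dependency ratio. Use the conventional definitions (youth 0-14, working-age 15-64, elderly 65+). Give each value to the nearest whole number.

0–14: 151 + 143 + 143 = 437
15–64: 176 + 201 + 213 + 177 + 147 + 152 + 223 + 192 + 181 + 204 = 1 866
65+: 406
Youth dependency ratio = 437 / 1 866 × 100 = 23
Old-age dependency ratio = 406 / 1 866 × 100 = 22
Total dependency ratio = (437 + 406) / 1 866 × 100 = 843 / 1 866 × 100 = 45

Youth dependency ratio: 23
Old-age dependency ratio: 22
Total dependency ratio: 45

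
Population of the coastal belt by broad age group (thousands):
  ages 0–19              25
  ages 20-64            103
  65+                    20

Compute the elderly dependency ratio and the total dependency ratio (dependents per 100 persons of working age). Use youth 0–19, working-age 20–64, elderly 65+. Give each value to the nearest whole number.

Old-age dependency ratio = 20 / 103 × 100 = 19
Total dependency ratio = (25 + 20) / 103 × 100 = 45 / 103 × 100 = 44

Old-age dependency ratio: 19
Total dependency ratio: 44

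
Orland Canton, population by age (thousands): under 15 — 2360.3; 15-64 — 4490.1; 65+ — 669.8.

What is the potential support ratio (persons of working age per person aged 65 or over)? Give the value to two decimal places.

Potential support ratio: 6.70

Potential support ratio = 4490.1 / 669.8 = 6.70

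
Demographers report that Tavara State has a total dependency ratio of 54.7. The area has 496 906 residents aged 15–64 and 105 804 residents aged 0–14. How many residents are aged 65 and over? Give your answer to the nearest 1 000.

Total dependency ratio = (youth + elderly) / working-age × 100
54.7 = (105 804 + E) / 496 906 × 100
⇒ 166 000

Aged 65 and over: 166 000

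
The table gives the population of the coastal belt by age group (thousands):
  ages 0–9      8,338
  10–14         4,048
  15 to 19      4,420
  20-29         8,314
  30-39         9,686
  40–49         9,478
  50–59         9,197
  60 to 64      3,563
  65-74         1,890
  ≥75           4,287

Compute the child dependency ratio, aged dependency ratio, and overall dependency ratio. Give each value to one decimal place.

Youth dependency ratio: 27.7
Old-age dependency ratio: 13.8
Total dependency ratio: 41.6

0–14: 8,338 + 4,048 = 12,386
15–64: 4,420 + 8,314 + 9,686 + 9,478 + 9,197 + 3,563 = 44,658
65+: 1,890 + 4,287 = 6,177
Youth dependency ratio = 12,386 / 44,658 × 100 = 27.7
Old-age dependency ratio = 6,177 / 44,658 × 100 = 13.8
Total dependency ratio = (12,386 + 6,177) / 44,658 × 100 = 18,563 / 44,658 × 100 = 41.6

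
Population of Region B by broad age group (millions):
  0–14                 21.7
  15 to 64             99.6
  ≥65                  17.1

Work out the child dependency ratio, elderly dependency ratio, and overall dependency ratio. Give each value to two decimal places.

Youth dependency ratio = 21.7 / 99.6 × 100 = 21.79
Old-age dependency ratio = 17.1 / 99.6 × 100 = 17.17
Total dependency ratio = (21.7 + 17.1) / 99.6 × 100 = 38.8 / 99.6 × 100 = 38.96

Youth dependency ratio: 21.79
Old-age dependency ratio: 17.17
Total dependency ratio: 38.96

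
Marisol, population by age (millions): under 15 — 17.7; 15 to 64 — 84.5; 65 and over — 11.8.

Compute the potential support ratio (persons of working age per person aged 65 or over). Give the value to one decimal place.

Potential support ratio = 84.5 / 11.8 = 7.2

Potential support ratio: 7.2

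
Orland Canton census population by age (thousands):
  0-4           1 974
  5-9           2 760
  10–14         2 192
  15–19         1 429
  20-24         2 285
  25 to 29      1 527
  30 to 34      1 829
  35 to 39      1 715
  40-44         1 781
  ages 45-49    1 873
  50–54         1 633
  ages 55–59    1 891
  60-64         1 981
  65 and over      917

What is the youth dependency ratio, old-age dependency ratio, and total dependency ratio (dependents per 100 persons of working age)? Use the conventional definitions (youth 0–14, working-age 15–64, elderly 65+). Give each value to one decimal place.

0–14: 1 974 + 2 760 + 2 192 = 6 926
15–64: 1 429 + 2 285 + 1 527 + 1 829 + 1 715 + 1 781 + 1 873 + 1 633 + 1 891 + 1 981 = 17 944
65+: 917
Youth dependency ratio = 6 926 / 17 944 × 100 = 38.6
Old-age dependency ratio = 917 / 17 944 × 100 = 5.1
Total dependency ratio = (6 926 + 917) / 17 944 × 100 = 7 843 / 17 944 × 100 = 43.7

Youth dependency ratio: 38.6
Old-age dependency ratio: 5.1
Total dependency ratio: 43.7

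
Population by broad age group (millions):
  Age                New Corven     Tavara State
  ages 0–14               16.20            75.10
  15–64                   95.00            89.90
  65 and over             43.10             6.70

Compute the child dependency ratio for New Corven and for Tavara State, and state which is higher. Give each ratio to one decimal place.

New Corven: 16.20 / 95.00 × 100 = 17.1
Tavara State: 75.10 / 89.90 × 100 = 83.5

New Corven: 17.1
Tavara State: 83.5
Higher: Tavara State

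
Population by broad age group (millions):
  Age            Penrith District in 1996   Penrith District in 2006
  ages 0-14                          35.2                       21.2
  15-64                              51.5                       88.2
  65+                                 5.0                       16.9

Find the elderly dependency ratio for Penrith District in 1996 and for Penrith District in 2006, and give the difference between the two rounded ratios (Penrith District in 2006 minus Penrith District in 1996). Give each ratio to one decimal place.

Penrith District in 1996: 5.0 / 51.5 × 100 = 9.7
Penrith District in 2006: 16.9 / 88.2 × 100 = 19.2

Penrith District in 1996: 9.7
Penrith District in 2006: 19.2
Difference: +9.5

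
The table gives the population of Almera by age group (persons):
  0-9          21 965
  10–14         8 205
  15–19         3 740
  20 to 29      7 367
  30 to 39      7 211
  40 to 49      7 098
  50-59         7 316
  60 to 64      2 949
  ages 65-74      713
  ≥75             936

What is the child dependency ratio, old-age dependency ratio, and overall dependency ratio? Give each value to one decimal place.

Youth dependency ratio: 84.6
Old-age dependency ratio: 4.6
Total dependency ratio: 89.2

0–14: 21 965 + 8 205 = 30 170
15–64: 3 740 + 7 367 + 7 211 + 7 098 + 7 316 + 2 949 = 35 681
65+: 713 + 936 = 1 649
Youth dependency ratio = 30 170 / 35 681 × 100 = 84.6
Old-age dependency ratio = 1 649 / 35 681 × 100 = 4.6
Total dependency ratio = (30 170 + 1 649) / 35 681 × 100 = 31 819 / 35 681 × 100 = 89.2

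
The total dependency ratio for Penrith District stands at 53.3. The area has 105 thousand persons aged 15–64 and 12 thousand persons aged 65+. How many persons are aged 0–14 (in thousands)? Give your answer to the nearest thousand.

Aged 0–14: 44

Total dependency ratio = (youth + elderly) / working-age × 100
53.3 = (Y + 12) / 105 × 100
⇒ 44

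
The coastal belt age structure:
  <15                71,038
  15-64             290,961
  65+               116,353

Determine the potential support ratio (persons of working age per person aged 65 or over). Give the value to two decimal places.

Potential support ratio = 290,961 / 116,353 = 2.50

Potential support ratio: 2.50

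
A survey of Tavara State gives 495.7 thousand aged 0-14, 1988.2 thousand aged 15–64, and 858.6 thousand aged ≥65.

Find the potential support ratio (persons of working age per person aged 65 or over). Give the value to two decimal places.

Potential support ratio: 2.32

Potential support ratio = 1988.2 / 858.6 = 2.32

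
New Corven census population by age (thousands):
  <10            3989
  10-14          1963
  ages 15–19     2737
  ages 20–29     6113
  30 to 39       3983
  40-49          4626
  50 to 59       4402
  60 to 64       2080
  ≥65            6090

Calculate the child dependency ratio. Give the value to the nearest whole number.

0–14: 3989 + 1963 = 5952
15–64: 2737 + 6113 + 3983 + 4626 + 4402 + 2080 = 23941
65+: 6090
Youth dependency ratio = 5952 / 23941 × 100 = 25

Youth dependency ratio: 25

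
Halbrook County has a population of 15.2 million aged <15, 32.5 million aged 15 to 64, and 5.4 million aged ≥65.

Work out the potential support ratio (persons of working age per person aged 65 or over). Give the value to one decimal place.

Potential support ratio = 32.5 / 5.4 = 6.0

Potential support ratio: 6.0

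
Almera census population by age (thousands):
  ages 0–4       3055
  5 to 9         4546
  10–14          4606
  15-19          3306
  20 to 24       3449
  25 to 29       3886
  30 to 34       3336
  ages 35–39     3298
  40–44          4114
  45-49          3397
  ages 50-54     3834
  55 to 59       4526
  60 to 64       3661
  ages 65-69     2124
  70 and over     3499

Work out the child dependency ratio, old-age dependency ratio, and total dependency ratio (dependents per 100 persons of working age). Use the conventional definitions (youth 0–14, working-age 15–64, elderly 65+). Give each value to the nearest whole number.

0–14: 3055 + 4546 + 4606 = 12207
15–64: 3306 + 3449 + 3886 + 3336 + 3298 + 4114 + 3397 + 3834 + 4526 + 3661 = 36807
65+: 2124 + 3499 = 5623
Youth dependency ratio = 12207 / 36807 × 100 = 33
Old-age dependency ratio = 5623 / 36807 × 100 = 15
Total dependency ratio = (12207 + 5623) / 36807 × 100 = 17830 / 36807 × 100 = 48

Youth dependency ratio: 33
Old-age dependency ratio: 15
Total dependency ratio: 48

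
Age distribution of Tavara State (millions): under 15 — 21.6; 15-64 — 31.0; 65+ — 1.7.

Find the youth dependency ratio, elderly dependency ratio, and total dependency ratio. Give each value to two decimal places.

Youth dependency ratio: 69.68
Old-age dependency ratio: 5.48
Total dependency ratio: 75.16

Youth dependency ratio = 21.6 / 31.0 × 100 = 69.68
Old-age dependency ratio = 1.7 / 31.0 × 100 = 5.48
Total dependency ratio = (21.6 + 1.7) / 31.0 × 100 = 23.3 / 31.0 × 100 = 75.16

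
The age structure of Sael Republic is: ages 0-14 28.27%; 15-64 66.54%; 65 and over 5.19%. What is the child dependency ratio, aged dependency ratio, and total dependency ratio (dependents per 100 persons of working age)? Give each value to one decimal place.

Youth dependency ratio: 42.5
Old-age dependency ratio: 7.8
Total dependency ratio: 50.3

Youth dependency ratio = 28.27 / 66.54 × 100 = 42.5
Old-age dependency ratio = 5.19 / 66.54 × 100 = 7.8
Total dependency ratio = (28.27 + 5.19) / 66.54 × 100 = 33.46 / 66.54 × 100 = 50.3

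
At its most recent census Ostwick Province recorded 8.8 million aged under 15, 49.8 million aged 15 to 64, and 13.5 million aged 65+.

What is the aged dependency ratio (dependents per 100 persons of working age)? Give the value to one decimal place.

Old-age dependency ratio: 27.1

Old-age dependency ratio = 13.5 / 49.8 × 100 = 27.1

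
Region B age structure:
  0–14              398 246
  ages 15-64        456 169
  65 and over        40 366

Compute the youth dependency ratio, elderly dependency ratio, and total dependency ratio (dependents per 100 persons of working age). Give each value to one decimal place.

Youth dependency ratio = 398 246 / 456 169 × 100 = 87.3
Old-age dependency ratio = 40 366 / 456 169 × 100 = 8.8
Total dependency ratio = (398 246 + 40 366) / 456 169 × 100 = 438 612 / 456 169 × 100 = 96.2

Youth dependency ratio: 87.3
Old-age dependency ratio: 8.8
Total dependency ratio: 96.2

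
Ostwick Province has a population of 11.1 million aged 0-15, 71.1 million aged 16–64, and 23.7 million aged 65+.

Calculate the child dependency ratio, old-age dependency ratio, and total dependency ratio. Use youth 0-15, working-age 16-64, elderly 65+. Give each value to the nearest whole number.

Youth dependency ratio: 16
Old-age dependency ratio: 33
Total dependency ratio: 49

Youth dependency ratio = 11.1 / 71.1 × 100 = 16
Old-age dependency ratio = 23.7 / 71.1 × 100 = 33
Total dependency ratio = (11.1 + 23.7) / 71.1 × 100 = 34.8 / 71.1 × 100 = 49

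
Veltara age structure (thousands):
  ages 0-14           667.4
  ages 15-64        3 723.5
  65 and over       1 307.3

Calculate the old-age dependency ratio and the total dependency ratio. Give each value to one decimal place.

Old-age dependency ratio = 1 307.3 / 3 723.5 × 100 = 35.1
Total dependency ratio = (667.4 + 1 307.3) / 3 723.5 × 100 = 1 974.7 / 3 723.5 × 100 = 53.0

Old-age dependency ratio: 35.1
Total dependency ratio: 53.0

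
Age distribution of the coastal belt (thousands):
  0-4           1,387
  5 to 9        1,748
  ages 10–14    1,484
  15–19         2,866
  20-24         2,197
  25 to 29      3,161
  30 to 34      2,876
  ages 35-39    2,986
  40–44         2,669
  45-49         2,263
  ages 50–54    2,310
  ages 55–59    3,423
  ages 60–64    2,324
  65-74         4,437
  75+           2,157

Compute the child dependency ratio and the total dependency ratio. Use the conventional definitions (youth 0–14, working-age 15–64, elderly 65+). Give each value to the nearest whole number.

0–14: 1,387 + 1,748 + 1,484 = 4,619
15–64: 2,866 + 2,197 + 3,161 + 2,876 + 2,986 + 2,669 + 2,263 + 2,310 + 3,423 + 2,324 = 27,075
65+: 4,437 + 2,157 = 6,594
Youth dependency ratio = 4,619 / 27,075 × 100 = 17
Total dependency ratio = (4,619 + 6,594) / 27,075 × 100 = 11,213 / 27,075 × 100 = 41

Youth dependency ratio: 17
Total dependency ratio: 41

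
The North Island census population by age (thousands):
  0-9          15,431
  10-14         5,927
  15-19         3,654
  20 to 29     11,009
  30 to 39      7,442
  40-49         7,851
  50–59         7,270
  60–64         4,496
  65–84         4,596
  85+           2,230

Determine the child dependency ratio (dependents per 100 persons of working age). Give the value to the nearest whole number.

Youth dependency ratio: 51

0–14: 15,431 + 5,927 = 21,358
15–64: 3,654 + 11,009 + 7,442 + 7,851 + 7,270 + 4,496 = 41,722
65+: 4,596 + 2,230 = 6,826
Youth dependency ratio = 21,358 / 41,722 × 100 = 51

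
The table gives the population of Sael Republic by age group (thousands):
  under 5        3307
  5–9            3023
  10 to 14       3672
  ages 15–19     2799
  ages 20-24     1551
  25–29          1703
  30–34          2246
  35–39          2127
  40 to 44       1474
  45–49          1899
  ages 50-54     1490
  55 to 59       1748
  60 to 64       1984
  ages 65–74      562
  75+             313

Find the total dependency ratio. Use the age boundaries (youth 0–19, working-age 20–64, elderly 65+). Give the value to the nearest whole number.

Total dependency ratio: 84

0–19: 3307 + 3023 + 3672 + 2799 = 12801
20–64: 1551 + 1703 + 2246 + 2127 + 1474 + 1899 + 1490 + 1748 + 1984 = 16222
65+: 562 + 313 = 875
Total dependency ratio = (12801 + 875) / 16222 × 100 = 13676 / 16222 × 100 = 84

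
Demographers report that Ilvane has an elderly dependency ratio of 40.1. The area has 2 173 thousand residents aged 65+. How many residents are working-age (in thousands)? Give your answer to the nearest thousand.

Working-age: 5 419

Old-age dependency ratio = elderly / working-age × 100
40.1 = 2 173 / W × 100
⇒ 5 419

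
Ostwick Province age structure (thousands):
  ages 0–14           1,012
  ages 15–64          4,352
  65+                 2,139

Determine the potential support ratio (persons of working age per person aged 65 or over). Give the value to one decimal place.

Potential support ratio: 2.0

Potential support ratio = 4,352 / 2,139 = 2.0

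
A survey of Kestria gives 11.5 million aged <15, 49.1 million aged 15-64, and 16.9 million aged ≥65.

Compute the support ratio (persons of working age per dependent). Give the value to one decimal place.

Support ratio = 49.1 / (11.5 + 16.9) = 49.1 / 28.4 = 1.7

Support ratio: 1.7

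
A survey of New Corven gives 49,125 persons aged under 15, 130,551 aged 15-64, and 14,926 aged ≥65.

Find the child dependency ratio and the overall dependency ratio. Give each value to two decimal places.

Youth dependency ratio: 37.63
Total dependency ratio: 49.06

Youth dependency ratio = 49,125 / 130,551 × 100 = 37.63
Total dependency ratio = (49,125 + 14,926) / 130,551 × 100 = 64,051 / 130,551 × 100 = 49.06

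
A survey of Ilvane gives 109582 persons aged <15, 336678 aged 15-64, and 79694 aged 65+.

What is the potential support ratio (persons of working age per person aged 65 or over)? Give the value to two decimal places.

Potential support ratio = 336678 / 79694 = 4.22

Potential support ratio: 4.22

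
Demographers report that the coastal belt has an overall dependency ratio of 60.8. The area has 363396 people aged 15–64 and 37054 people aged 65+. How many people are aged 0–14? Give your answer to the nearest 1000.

Total dependency ratio = (youth + elderly) / working-age × 100
60.8 = (Y + 37054) / 363396 × 100
⇒ 184000

Aged 0–14: 184000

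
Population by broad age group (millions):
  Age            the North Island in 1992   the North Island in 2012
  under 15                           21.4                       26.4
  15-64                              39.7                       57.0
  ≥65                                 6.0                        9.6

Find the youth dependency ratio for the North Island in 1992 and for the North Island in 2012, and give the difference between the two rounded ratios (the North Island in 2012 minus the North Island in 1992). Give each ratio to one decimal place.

the North Island in 1992: 53.9
the North Island in 2012: 46.3
Difference: -7.6

the North Island in 1992: 21.4 / 39.7 × 100 = 53.9
the North Island in 2012: 26.4 / 57.0 × 100 = 46.3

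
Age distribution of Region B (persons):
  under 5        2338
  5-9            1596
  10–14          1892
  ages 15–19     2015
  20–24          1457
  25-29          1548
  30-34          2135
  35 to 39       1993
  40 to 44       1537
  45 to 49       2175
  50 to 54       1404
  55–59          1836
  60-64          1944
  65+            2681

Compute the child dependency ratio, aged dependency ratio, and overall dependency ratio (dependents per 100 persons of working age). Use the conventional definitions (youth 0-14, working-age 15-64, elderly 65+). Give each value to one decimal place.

Youth dependency ratio: 32.3
Old-age dependency ratio: 14.9
Total dependency ratio: 47.1

0–14: 2338 + 1596 + 1892 = 5826
15–64: 2015 + 1457 + 1548 + 2135 + 1993 + 1537 + 2175 + 1404 + 1836 + 1944 = 18044
65+: 2681
Youth dependency ratio = 5826 / 18044 × 100 = 32.3
Old-age dependency ratio = 2681 / 18044 × 100 = 14.9
Total dependency ratio = (5826 + 2681) / 18044 × 100 = 8507 / 18044 × 100 = 47.1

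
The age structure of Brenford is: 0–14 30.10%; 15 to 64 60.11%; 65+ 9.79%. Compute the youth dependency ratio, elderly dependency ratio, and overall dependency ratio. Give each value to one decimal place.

Youth dependency ratio = 30.10 / 60.11 × 100 = 50.1
Old-age dependency ratio = 9.79 / 60.11 × 100 = 16.3
Total dependency ratio = (30.10 + 9.79) / 60.11 × 100 = 39.89 / 60.11 × 100 = 66.4

Youth dependency ratio: 50.1
Old-age dependency ratio: 16.3
Total dependency ratio: 66.4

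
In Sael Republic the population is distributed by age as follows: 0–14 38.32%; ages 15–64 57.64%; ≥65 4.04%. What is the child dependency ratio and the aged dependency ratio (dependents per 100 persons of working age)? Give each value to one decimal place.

Youth dependency ratio = 38.32 / 57.64 × 100 = 66.5
Old-age dependency ratio = 4.04 / 57.64 × 100 = 7.0

Youth dependency ratio: 66.5
Old-age dependency ratio: 7.0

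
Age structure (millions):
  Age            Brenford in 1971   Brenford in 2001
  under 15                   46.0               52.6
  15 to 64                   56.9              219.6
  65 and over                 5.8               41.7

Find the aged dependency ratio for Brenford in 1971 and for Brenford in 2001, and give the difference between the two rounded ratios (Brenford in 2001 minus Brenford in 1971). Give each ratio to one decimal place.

Brenford in 1971: 10.2
Brenford in 2001: 19.0
Difference: +8.8

Brenford in 1971: 5.8 / 56.9 × 100 = 10.2
Brenford in 2001: 41.7 / 219.6 × 100 = 19.0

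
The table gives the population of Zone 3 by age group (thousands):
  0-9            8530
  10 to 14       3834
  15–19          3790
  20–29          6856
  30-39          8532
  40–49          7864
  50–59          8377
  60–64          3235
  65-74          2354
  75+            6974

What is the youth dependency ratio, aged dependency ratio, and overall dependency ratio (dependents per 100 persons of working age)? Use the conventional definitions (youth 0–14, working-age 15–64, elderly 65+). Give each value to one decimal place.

Youth dependency ratio: 32.0
Old-age dependency ratio: 24.1
Total dependency ratio: 56.1

0–14: 8530 + 3834 = 12364
15–64: 3790 + 6856 + 8532 + 7864 + 8377 + 3235 = 38654
65+: 2354 + 6974 = 9328
Youth dependency ratio = 12364 / 38654 × 100 = 32.0
Old-age dependency ratio = 9328 / 38654 × 100 = 24.1
Total dependency ratio = (12364 + 9328) / 38654 × 100 = 21692 / 38654 × 100 = 56.1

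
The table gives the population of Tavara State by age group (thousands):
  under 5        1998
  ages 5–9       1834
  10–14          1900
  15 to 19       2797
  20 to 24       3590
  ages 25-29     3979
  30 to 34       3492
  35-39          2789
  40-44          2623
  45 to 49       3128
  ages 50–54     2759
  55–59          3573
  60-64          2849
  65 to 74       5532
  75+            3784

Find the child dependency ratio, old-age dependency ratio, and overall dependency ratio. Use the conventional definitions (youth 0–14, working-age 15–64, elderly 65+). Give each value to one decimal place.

0–14: 1998 + 1834 + 1900 = 5732
15–64: 2797 + 3590 + 3979 + 3492 + 2789 + 2623 + 3128 + 2759 + 3573 + 2849 = 31579
65+: 5532 + 3784 = 9316
Youth dependency ratio = 5732 / 31579 × 100 = 18.2
Old-age dependency ratio = 9316 / 31579 × 100 = 29.5
Total dependency ratio = (5732 + 9316) / 31579 × 100 = 15048 / 31579 × 100 = 47.7

Youth dependency ratio: 18.2
Old-age dependency ratio: 29.5
Total dependency ratio: 47.7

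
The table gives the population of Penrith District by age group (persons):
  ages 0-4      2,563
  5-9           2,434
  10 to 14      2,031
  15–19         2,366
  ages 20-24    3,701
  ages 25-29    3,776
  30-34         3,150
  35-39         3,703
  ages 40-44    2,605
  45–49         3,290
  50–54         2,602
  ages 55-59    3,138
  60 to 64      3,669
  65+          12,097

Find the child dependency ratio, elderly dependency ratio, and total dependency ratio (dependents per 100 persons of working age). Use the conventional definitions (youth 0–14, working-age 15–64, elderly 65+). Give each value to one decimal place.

0–14: 2,563 + 2,434 + 2,031 = 7,028
15–64: 2,366 + 3,701 + 3,776 + 3,150 + 3,703 + 2,605 + 3,290 + 2,602 + 3,138 + 3,669 = 32,000
65+: 12,097
Youth dependency ratio = 7,028 / 32,000 × 100 = 22.0
Old-age dependency ratio = 12,097 / 32,000 × 100 = 37.8
Total dependency ratio = (7,028 + 12,097) / 32,000 × 100 = 19,125 / 32,000 × 100 = 59.8

Youth dependency ratio: 22.0
Old-age dependency ratio: 37.8
Total dependency ratio: 59.8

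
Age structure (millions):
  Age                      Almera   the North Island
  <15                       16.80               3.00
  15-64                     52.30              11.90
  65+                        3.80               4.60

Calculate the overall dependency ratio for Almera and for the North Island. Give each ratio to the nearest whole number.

Almera: (16.80 + 3.80) / 52.30 × 100 = 20.60 / 52.30 × 100 = 39
the North Island: (3.00 + 4.60) / 11.90 × 100 = 7.60 / 11.90 × 100 = 64

Almera: 39
the North Island: 64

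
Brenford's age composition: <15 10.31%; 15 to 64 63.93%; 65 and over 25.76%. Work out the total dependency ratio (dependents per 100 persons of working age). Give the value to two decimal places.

Total dependency ratio: 56.42

Total dependency ratio = (10.31 + 25.76) / 63.93 × 100 = 36.07 / 63.93 × 100 = 56.42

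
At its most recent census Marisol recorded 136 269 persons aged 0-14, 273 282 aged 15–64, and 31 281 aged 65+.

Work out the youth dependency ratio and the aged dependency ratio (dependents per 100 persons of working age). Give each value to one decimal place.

Youth dependency ratio: 49.9
Old-age dependency ratio: 11.4

Youth dependency ratio = 136 269 / 273 282 × 100 = 49.9
Old-age dependency ratio = 31 281 / 273 282 × 100 = 11.4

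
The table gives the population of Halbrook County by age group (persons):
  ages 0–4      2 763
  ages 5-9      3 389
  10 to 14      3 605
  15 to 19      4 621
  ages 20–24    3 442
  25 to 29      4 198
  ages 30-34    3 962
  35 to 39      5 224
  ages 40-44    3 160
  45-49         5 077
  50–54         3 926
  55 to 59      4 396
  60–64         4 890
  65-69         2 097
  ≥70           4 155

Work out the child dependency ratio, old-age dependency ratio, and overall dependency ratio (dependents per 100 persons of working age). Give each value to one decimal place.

Youth dependency ratio: 22.7
Old-age dependency ratio: 14.6
Total dependency ratio: 37.3

0–14: 2 763 + 3 389 + 3 605 = 9 757
15–64: 4 621 + 3 442 + 4 198 + 3 962 + 5 224 + 3 160 + 5 077 + 3 926 + 4 396 + 4 890 = 42 896
65+: 2 097 + 4 155 = 6 252
Youth dependency ratio = 9 757 / 42 896 × 100 = 22.7
Old-age dependency ratio = 6 252 / 42 896 × 100 = 14.6
Total dependency ratio = (9 757 + 6 252) / 42 896 × 100 = 16 009 / 42 896 × 100 = 37.3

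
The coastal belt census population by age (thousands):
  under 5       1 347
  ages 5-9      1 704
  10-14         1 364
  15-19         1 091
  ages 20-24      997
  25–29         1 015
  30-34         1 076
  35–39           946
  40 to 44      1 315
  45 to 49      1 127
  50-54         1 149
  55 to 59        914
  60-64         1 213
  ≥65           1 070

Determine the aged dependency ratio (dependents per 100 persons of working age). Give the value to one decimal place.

Old-age dependency ratio: 9.9

0–14: 1 347 + 1 704 + 1 364 = 4 415
15–64: 1 091 + 997 + 1 015 + 1 076 + 946 + 1 315 + 1 127 + 1 149 + 914 + 1 213 = 10 843
65+: 1 070
Old-age dependency ratio = 1 070 / 10 843 × 100 = 9.9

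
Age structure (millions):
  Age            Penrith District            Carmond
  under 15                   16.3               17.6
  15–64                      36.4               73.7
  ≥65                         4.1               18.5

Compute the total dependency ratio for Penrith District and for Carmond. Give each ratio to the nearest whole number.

Penrith District: (16.3 + 4.1) / 36.4 × 100 = 20.4 / 36.4 × 100 = 56
Carmond: (17.6 + 18.5) / 73.7 × 100 = 36.1 / 73.7 × 100 = 49

Penrith District: 56
Carmond: 49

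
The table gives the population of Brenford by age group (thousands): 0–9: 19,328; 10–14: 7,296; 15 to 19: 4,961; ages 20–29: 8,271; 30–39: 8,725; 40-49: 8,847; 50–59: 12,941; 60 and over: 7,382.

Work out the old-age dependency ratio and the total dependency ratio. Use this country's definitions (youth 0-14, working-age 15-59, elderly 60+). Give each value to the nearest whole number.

0–14: 19,328 + 7,296 = 26,624
15–59: 4,961 + 8,271 + 8,725 + 8,847 + 12,941 = 43,745
60+: 7,382
Old-age dependency ratio = 7,382 / 43,745 × 100 = 17
Total dependency ratio = (26,624 + 7,382) / 43,745 × 100 = 34,006 / 43,745 × 100 = 78

Old-age dependency ratio: 17
Total dependency ratio: 78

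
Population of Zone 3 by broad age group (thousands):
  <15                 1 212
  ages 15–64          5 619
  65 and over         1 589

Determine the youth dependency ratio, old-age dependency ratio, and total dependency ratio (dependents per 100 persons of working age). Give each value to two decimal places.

Youth dependency ratio: 21.57
Old-age dependency ratio: 28.28
Total dependency ratio: 49.85

Youth dependency ratio = 1 212 / 5 619 × 100 = 21.57
Old-age dependency ratio = 1 589 / 5 619 × 100 = 28.28
Total dependency ratio = (1 212 + 1 589) / 5 619 × 100 = 2 801 / 5 619 × 100 = 49.85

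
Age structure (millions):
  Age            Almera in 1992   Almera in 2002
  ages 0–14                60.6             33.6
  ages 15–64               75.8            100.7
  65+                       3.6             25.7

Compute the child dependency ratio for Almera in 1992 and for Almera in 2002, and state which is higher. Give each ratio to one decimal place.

Almera in 1992: 60.6 / 75.8 × 100 = 79.9
Almera in 2002: 33.6 / 100.7 × 100 = 33.4

Almera in 1992: 79.9
Almera in 2002: 33.4
Higher: Almera in 1992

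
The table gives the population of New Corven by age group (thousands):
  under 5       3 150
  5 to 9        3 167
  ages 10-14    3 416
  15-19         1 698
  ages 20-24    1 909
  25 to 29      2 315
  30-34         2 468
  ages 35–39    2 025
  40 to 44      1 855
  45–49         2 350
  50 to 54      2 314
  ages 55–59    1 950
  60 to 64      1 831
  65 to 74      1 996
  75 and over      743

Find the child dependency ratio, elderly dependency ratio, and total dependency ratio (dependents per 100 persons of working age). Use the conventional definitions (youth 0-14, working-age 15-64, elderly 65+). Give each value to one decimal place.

0–14: 3 150 + 3 167 + 3 416 = 9 733
15–64: 1 698 + 1 909 + 2 315 + 2 468 + 2 025 + 1 855 + 2 350 + 2 314 + 1 950 + 1 831 = 20 715
65+: 1 996 + 743 = 2 739
Youth dependency ratio = 9 733 / 20 715 × 100 = 47.0
Old-age dependency ratio = 2 739 / 20 715 × 100 = 13.2
Total dependency ratio = (9 733 + 2 739) / 20 715 × 100 = 12 472 / 20 715 × 100 = 60.2

Youth dependency ratio: 47.0
Old-age dependency ratio: 13.2
Total dependency ratio: 60.2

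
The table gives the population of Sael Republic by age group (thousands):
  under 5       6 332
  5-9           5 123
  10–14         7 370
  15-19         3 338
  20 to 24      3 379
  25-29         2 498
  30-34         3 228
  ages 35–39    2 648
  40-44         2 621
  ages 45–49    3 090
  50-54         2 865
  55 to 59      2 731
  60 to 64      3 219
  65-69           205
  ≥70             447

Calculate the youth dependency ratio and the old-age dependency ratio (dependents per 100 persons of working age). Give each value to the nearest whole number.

0–14: 6 332 + 5 123 + 7 370 = 18 825
15–64: 3 338 + 3 379 + 2 498 + 3 228 + 2 648 + 2 621 + 3 090 + 2 865 + 2 731 + 3 219 = 29 617
65+: 205 + 447 = 652
Youth dependency ratio = 18 825 / 29 617 × 100 = 64
Old-age dependency ratio = 652 / 29 617 × 100 = 2

Youth dependency ratio: 64
Old-age dependency ratio: 2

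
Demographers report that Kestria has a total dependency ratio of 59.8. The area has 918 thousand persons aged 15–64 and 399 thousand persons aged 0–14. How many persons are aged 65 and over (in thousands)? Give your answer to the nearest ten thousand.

Total dependency ratio = (youth + elderly) / working-age × 100
59.8 = (399 + E) / 918 × 100
⇒ 150

Aged 65 and over: 150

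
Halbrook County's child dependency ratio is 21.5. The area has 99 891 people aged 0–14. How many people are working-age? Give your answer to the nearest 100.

Working-age: 464 600

Youth dependency ratio = youth / working-age × 100
21.5 = 99 891 / W × 100
⇒ 464 600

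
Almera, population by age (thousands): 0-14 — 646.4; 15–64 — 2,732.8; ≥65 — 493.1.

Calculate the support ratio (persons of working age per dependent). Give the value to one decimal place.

Support ratio = 2,732.8 / (646.4 + 493.1) = 2,732.8 / 1,139.5 = 2.4

Support ratio: 2.4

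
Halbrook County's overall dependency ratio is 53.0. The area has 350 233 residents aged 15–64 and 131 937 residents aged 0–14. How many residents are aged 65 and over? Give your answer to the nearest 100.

Aged 65 and over: 53 700

Total dependency ratio = (youth + elderly) / working-age × 100
53.0 = (131 937 + E) / 350 233 × 100
⇒ 53 700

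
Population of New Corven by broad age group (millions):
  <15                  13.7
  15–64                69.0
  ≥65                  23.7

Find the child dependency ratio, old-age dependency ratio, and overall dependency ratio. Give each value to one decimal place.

Youth dependency ratio = 13.7 / 69.0 × 100 = 19.9
Old-age dependency ratio = 23.7 / 69.0 × 100 = 34.3
Total dependency ratio = (13.7 + 23.7) / 69.0 × 100 = 37.4 / 69.0 × 100 = 54.2

Youth dependency ratio: 19.9
Old-age dependency ratio: 34.3
Total dependency ratio: 54.2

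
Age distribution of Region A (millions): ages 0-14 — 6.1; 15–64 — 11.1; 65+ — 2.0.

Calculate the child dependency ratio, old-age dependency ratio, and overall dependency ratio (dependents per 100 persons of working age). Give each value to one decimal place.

Youth dependency ratio: 55.0
Old-age dependency ratio: 18.0
Total dependency ratio: 73.0

Youth dependency ratio = 6.1 / 11.1 × 100 = 55.0
Old-age dependency ratio = 2.0 / 11.1 × 100 = 18.0
Total dependency ratio = (6.1 + 2.0) / 11.1 × 100 = 8.1 / 11.1 × 100 = 73.0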